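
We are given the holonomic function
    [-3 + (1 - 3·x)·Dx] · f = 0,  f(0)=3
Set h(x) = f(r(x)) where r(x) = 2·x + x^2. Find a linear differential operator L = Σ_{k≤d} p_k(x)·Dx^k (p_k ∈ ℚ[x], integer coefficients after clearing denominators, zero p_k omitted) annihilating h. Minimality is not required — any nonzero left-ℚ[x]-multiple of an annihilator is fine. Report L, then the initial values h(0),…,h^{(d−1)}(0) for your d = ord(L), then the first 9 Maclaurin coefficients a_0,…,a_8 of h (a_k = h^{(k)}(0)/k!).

L = (6 + 6·x) + (-1 + 6·x + 3·x^2)·Dx  (order 1).
h: a_k = 3, 18, 117, 756, 4887, 31590, 204201, 1319976, 8532459, …
ICs: h(0) = 3.

f: a_k = 3, 9, 27, 81, 243, 729, 2187, 6561, 19683, …
f∘r: x↦r, Dx↦Dx/r' in L_f ⇒ L₀.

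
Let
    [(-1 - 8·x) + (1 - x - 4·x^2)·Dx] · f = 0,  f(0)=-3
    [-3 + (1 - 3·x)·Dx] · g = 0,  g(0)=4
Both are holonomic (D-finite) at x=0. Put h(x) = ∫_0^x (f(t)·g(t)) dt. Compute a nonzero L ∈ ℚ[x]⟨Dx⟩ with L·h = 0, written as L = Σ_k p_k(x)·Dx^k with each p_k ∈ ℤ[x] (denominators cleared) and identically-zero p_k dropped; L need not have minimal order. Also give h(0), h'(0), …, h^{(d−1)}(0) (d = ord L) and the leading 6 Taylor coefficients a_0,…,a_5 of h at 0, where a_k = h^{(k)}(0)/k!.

f: a_k = -3, -3, -15, -27, -87, -195, …
g: a_k = 4, 12, 36, 108, 324, 972, …
L₀ := L_f ⊗_s L_g (sym. prod.), ord ≤ 1.
h=∫₀ˣh₀: take L = L₀·Dx.
L = (-4 - 2·x + 36·x^2)·Dx + (1 - 4·x - x^2 + 12·x^3)·Dx^2  (order 2).
h: a_k = 0, -12, -24, -68, -180, -2508/5, …
ICs: h(0) = 0, h′(0) = -12.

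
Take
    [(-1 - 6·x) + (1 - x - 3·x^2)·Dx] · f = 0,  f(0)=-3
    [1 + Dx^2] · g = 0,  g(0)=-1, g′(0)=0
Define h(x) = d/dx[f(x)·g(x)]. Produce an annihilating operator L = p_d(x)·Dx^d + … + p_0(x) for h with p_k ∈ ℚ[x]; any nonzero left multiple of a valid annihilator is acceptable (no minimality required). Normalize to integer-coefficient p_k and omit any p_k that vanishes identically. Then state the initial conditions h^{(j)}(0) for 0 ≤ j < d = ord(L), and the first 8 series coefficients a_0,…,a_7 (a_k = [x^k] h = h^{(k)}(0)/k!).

f: a_k = -3, -3, -12, -21, -57, -120, -291, -651, …
g: a_k = -1, 0, 1/2, 0, -1/24, 0, 1/720, 0, …
Sym-product of L_f,L_g gives L₀ (≤ ord 2).
h=h₀': d/dx-closure on L₀ ⇒ L.
L = (83 - 2·x - 5·x^2 + 6·x^3 + 9·x^4) + (16 + 98·x + 18·x^2 + 36·x^3)·Dx + (-5 + 4·x + 13·x^2 + 6·x^3 + 9·x^4)·Dx^2  (order 2).
h: a_k = 3, 21, 117/2, 409/2, 4385/8, 63119/40, 994343/240, 18558737/1680, …
ICs: h(0) = 3, h′(0) = 21.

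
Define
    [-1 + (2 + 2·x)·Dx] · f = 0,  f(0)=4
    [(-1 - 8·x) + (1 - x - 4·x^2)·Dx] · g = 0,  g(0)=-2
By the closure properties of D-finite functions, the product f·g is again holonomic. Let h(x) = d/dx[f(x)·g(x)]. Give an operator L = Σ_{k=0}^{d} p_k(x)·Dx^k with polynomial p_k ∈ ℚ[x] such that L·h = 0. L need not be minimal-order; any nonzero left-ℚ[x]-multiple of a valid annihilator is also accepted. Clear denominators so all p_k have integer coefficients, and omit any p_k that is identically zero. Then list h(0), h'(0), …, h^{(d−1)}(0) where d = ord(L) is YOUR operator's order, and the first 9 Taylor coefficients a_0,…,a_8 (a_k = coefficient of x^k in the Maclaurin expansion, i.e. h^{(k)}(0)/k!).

f: a_k = 4, 2, -1/2, 1/4, -5/32, 7/64, -21/256, 33/512, -429/8192, …
g: a_k = -2, -2, -10, -18, -58, -130, -362, -882, -2330, …
f·g: L₀ = L_f ⊗_s L_g, ord ≤ 1·1.
h₀' ⇒ L via d/dx closure of L₀.
L = (43 + 210·x + 603·x^2 + 680·x^3 + 240·x^4) + (-6 - 34·x + 6·x^2 + 194·x^3 + 256·x^4 + 96·x^5)·Dx  (order 1).
h: a_k = -12, -86, -549/2, -4211/4, -100705/32, -645885/64, -7525945/256, -44759491/512, -2044232793/8192, …
ICs: h(0) = -12.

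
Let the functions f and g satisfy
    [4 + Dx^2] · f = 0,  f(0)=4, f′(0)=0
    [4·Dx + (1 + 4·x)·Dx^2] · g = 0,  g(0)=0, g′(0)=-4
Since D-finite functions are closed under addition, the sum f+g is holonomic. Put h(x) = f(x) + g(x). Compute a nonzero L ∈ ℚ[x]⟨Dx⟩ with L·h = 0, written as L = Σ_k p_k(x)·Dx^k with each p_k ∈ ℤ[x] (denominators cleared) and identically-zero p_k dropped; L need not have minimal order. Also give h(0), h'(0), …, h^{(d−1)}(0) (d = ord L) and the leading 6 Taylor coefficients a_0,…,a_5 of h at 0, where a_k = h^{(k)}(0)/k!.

L = (400 + 128·x + 256·x^2)·Dx + (36 + 176·x + 192·x^2 + 256·x^3)·Dx^2 + (100 + 32·x + 64·x^2)·Dx^3 + (9 + 44·x + 48·x^2 + 64·x^3)·Dx^4  (order 4).
h: a_k = 4, -4, 0, -64/3, 200/3, -1024/5, …
ICs: h(0) = 4, h′(0) = -4, h′′(0) = 0, h′′′(0) = -128.

f: a_k = 4, 0, -8, 0, 8/3, 0, …
g: a_k = 0, -4, 8, -64/3, 64, -1024/5, …
h₀=f+g: left-lcm gives L₀, ord ≤ 4.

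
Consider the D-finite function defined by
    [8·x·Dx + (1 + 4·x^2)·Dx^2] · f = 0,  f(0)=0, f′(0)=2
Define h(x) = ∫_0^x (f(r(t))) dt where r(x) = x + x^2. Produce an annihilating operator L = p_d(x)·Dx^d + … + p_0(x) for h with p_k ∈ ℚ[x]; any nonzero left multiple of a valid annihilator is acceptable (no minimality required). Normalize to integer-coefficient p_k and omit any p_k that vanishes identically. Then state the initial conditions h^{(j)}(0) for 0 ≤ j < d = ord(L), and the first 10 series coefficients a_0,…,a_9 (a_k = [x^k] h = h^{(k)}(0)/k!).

L = (-2 + 8·x + 32·x^2 + 48·x^3 + 24·x^4)·Dx^2 + (1 + 2·x + 4·x^2 + 16·x^3 + 20·x^4 + 8·x^5)·Dx^3  (order 3).
h: a_k = 0, 0, 1, 2/3, -2/3, -8/5, -4/15, 88/21, 40/7, -64/9, …
ICs: h(0) = 0, h′(0) = 0, h′′(0) = 2.

f: a_k = 0, 2, 0, -8/3, 0, 32/5, 0, -128/7, 0, 512/9, …
f∘r: x↦r, Dx↦Dx/r' in L_f ⇒ L₀.
∫: right-multiply L₀ by Dx.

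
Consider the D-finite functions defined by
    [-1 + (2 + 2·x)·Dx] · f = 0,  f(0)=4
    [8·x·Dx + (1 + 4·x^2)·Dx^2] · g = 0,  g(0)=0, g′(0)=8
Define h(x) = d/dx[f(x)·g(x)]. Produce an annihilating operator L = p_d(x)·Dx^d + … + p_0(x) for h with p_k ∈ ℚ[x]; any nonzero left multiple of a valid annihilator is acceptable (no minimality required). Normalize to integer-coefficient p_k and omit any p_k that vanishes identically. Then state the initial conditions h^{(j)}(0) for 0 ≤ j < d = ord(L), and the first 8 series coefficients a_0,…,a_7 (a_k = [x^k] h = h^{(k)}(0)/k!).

f: a_k = 4, 2, -1/2, 1/4, -5/32, 7/64, -21/256, 33/512, …
g: a_k = 0, 8, 0, -32/3, 0, 128/5, 0, -512/7, …
f·g: L₀ = L_f ⊗_s L_g, ord ≤ 1·2.
Derive L from L₀ (diff closure).
L = (29 + 160·x - 280·x^2 - 384·x^3 - 48·x^4) + (76 + 300·x - 288·x^2 - 1664·x^3 - 1344·x^4 - 192·x^5)·Dx + (12 - 40·x - 84·x^2 - 256·x^3 - 544·x^4 - 384·x^5 - 64·x^6)·Dx^2  (order 2).
h: a_k = 32, 32, -140, -232/3, 6389/12, 5929/20, -1022653/480, -944407/840, …
ICs: h(0) = 32, h′(0) = 32.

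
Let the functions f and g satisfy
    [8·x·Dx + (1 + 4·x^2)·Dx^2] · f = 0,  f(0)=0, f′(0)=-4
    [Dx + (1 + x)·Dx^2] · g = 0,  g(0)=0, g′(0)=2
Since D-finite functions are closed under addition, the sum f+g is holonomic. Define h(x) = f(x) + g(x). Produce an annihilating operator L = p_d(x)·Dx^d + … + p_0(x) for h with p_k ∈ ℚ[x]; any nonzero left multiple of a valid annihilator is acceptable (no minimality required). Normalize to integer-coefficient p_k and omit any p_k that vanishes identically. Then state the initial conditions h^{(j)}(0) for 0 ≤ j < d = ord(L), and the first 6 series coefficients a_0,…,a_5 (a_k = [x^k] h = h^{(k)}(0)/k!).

L = (-8 - 24·x + 96·x^2 + 32·x^3)·Dx + (-10 - 16·x + 72·x^2 + 192·x^3 + 64·x^4)·Dx^2 + (-1 + 7·x + 8·x^2 + 32·x^3 + 48·x^4 + 16·x^5)·Dx^3  (order 3).
h: a_k = 0, -2, -1, 6, -1/2, -62/5, …
ICs: h(0) = 0, h′(0) = -2, h′′(0) = -2.

f: a_k = 0, -4, 0, 16/3, 0, -64/5, …
g: a_k = 0, 2, -1, 2/3, -1/2, 2/5, …
Weyl lclm of L_f,L_g ⇒ L₀ (ord ≤ 4).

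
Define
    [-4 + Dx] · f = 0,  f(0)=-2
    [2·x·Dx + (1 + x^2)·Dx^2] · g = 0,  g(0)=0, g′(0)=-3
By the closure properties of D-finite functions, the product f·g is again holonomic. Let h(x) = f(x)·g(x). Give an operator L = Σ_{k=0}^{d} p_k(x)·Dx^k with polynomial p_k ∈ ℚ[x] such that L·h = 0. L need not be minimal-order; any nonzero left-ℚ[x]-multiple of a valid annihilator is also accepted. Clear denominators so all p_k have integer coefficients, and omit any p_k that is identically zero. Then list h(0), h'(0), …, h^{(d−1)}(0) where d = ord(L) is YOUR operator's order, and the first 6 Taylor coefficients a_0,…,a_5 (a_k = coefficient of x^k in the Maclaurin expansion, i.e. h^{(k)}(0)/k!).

f: a_k = -2, -8, -16, -64/3, -64/3, -256/15, …
g: a_k = 0, -3, 0, 1, 0, -3/5, …
L₀ := L_f ⊗_s L_g (sym. prod.), ord ≤ 2.
L = (16 - 8·x + 16·x^2) + (-8 + 2·x - 8·x^2)·Dx + (1 + x^2)·Dx^2  (order 2).
h: a_k = 0, 6, 24, 46, 56, 246/5, …
ICs: h(0) = 0, h′(0) = 6.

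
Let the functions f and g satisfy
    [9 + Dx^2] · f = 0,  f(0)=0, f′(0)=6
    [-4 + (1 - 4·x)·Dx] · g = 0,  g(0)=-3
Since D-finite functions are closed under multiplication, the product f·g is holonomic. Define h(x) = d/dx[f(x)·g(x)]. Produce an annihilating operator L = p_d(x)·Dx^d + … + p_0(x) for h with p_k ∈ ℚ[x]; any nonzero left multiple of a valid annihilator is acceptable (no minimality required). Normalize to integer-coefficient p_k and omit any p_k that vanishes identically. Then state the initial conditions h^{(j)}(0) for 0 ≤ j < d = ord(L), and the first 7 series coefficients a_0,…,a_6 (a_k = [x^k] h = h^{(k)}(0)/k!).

L = (-23 - 72·x + 144·x^2) + (-8 + 32·x)·Dx + (1 - 8·x + 16·x^2)·Dx^2  (order 2).
h: a_k = -18, -144, -783, -4176, -83763/4, -502578/5, -18762183/40, …
ICs: h(0) = -18, h′(0) = -144.

f: a_k = 0, 6, 0, -9, 0, 81/20, 0, …
g: a_k = -3, -12, -48, -192, -768, -3072, -12288, …
h₀=f·g: eliminate ⇒ L₀, order ≤ 2·1.
h₀' ⇒ L via d/dx closure of L₀.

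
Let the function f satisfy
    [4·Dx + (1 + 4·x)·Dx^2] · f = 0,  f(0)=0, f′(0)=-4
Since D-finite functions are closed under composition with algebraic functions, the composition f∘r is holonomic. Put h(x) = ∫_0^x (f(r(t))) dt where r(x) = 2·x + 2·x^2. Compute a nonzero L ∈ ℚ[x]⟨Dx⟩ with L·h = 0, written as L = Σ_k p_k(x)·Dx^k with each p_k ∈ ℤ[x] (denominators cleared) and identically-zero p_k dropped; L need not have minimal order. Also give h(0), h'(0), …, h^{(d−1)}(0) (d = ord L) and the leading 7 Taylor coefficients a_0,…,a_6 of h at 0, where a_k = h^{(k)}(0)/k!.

f: a_k = 0, -4, 8, -64/3, 64, -1024/5, 2048/3, …
Change of var in L_f (x↦r) gives L₀.
Integrate: L := L₀·Dx.
L = (6 + 16·x + 16·x^2)·Dx^2 + (1 + 10·x + 24·x^2 + 16·x^3)·Dx^3  (order 3).
h: a_k = 0, 0, -4, 8, -80/3, 544/5, -7424/15, …
ICs: h(0) = 0, h′(0) = 0, h′′(0) = -8.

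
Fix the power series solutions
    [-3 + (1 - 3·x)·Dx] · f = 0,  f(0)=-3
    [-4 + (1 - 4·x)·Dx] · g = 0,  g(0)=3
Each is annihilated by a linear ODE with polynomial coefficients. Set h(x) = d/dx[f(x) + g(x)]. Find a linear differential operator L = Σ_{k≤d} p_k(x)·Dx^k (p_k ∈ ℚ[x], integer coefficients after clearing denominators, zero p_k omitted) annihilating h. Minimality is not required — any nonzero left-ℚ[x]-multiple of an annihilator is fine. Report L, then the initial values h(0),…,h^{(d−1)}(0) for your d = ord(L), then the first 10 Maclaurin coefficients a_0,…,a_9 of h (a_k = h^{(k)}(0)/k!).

f: a_k = -3, -9, -27, -81, -243, -729, -2187, -6561, -19683, -59049, …
g: a_k = 3, 12, 48, 192, 768, 3072, 12288, 49152, 196608, 786432, …
Sum ⇒ L₀ = lclm(L_f,L_g) in ℚ(x)⟨Dx⟩.
Differentiate: ansatz ord ≤ ord L₀ ⇒ L.
L = 72 + (-21 + 72·x)·Dx + (1 - 7·x + 12·x^2)·Dx^2  (order 2).
h: a_k = 3, 42, 333, 2100, 11715, 60606, 298137, 1415400, 6546447, 29685810, …
ICs: h(0) = 3, h′(0) = 42.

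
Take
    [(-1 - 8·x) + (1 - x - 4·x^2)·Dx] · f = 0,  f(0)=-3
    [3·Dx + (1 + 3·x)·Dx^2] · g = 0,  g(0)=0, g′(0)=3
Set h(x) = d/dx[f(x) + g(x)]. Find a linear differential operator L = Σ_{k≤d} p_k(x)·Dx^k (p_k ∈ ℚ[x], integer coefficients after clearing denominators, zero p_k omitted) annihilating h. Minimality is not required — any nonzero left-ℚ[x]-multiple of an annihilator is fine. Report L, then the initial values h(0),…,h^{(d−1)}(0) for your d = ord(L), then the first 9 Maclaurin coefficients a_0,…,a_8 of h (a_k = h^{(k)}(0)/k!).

L = (342 + 2178·x + 6624·x^2 + 6336·x^3 + 6912·x^4) + (36 + 696·x + 4356·x^2 + 10176·x^3 + 12960·x^4 + 11520·x^5)·Dx + (-13 - 101·x - 191·x^2 + 225·x^3 + 1440·x^4 + 2928·x^5 + 2304·x^6)·Dx^2  (order 2).
h: a_k = 0, -39, -54, -429, -732, -3987, -7074, -34521, -59400, …
ICs: h(0) = 0, h′(0) = -39.

f: a_k = -3, -3, -15, -27, -87, -195, -543, -1323, -3495, …
g: a_k = 0, 3, -9/2, 9, -81/4, 243/5, -243/2, 2187/7, -6561/8, …
L₀ := lclm(L_f,L_g); ord L₀ ≤ 1+2.
Derive L from L₀ (diff closure).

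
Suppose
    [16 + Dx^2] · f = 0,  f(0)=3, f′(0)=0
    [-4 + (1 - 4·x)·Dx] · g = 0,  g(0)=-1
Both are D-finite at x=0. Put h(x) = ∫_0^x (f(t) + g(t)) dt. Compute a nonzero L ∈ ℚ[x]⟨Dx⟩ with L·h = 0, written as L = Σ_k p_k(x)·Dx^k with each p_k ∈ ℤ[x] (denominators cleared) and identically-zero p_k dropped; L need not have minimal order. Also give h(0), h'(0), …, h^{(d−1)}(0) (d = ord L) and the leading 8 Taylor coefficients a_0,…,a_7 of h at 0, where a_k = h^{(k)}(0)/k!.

L = (-448 + 512·x - 1024·x^2)·Dx + (48 - 320·x + 768·x^2 - 1024·x^3)·Dx^2 + (-28 + 32·x - 64·x^2)·Dx^3 + (3 - 20·x + 48·x^2 - 64·x^3)·Dx^4  (order 4).
h: a_k = 0, 2, -2, -40/3, -16, -224/5, -512/3, -61696/105, …
ICs: h(0) = 0, h′(0) = 2, h′′(0) = -4, h′′′(0) = -80.

f: a_k = 3, 0, -24, 0, 32, 0, -256/15, 0, …
g: a_k = -1, -4, -16, -64, -256, -1024, -4096, -16384, …
f+g: L₀ = lclm(L_f,L_g), ord ≤ 2+1.
h=∫₀ˣh₀: take L = L₀·Dx.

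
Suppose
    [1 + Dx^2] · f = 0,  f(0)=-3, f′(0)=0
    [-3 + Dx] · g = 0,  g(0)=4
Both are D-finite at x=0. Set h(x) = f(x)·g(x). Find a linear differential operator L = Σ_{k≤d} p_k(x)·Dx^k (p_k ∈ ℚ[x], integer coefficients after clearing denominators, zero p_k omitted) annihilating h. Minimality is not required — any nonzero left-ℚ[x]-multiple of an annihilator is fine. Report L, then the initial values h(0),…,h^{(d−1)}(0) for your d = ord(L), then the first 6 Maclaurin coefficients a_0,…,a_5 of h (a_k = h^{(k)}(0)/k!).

f: a_k = -3, 0, 3/2, 0, -1/8, 0, …
g: a_k = 4, 12, 18, 18, 27/2, 81/10, …
Product ⇒ symmetric product L₀, ord ≤ 2.
L = 10 - 6·Dx + Dx^2  (order 2).
h: a_k = -12, -36, -48, -36, -14, 6/5, …
ICs: h(0) = -12, h′(0) = -36.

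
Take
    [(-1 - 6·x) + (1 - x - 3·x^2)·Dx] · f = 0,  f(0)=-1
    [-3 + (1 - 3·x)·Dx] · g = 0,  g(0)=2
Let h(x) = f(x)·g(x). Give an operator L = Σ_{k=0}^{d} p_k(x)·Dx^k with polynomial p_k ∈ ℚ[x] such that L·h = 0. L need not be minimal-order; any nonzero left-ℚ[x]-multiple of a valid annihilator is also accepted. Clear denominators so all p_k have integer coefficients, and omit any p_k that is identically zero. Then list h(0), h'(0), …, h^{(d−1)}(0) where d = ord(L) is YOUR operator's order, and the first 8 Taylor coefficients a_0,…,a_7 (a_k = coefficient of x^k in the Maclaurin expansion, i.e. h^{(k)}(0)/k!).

L = (-4 + 27·x^2) + (1 - 4·x + 9·x^3)·Dx  (order 1).
h: a_k = -2, -8, -32, -110, -368, -1184, -3746, -11672, …
ICs: h(0) = -2.

f: a_k = -1, -1, -4, -7, -19, -40, -97, -217, …
g: a_k = 2, 6, 18, 54, 162, 486, 1458, 4374, …
Sym-product of L_f,L_g gives L₀ (≤ ord 1).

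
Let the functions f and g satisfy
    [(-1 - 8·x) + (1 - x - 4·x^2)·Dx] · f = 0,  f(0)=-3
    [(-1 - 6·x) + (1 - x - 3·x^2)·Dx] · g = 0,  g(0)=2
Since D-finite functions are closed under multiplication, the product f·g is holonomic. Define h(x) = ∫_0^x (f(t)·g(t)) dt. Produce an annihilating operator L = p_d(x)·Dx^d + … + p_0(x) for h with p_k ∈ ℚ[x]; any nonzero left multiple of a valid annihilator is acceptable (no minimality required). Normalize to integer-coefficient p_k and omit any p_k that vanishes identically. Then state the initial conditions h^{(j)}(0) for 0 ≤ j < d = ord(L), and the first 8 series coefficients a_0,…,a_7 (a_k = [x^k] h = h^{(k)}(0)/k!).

L = (-2 - 12·x + 21·x^2 + 48·x^3)·Dx + (1 - 2·x - 6·x^2 + 7·x^3 + 12·x^4)·Dx^2  (order 2).
h: a_k = 0, -6, -6, -20, -75/2, -504/5, -224, -3942/7, …
ICs: h(0) = 0, h′(0) = -6.

f: a_k = -3, -3, -15, -27, -87, -195, -543, -1323, …
g: a_k = 2, 2, 8, 14, 38, 80, 194, 434, …
Sym-product of L_f,L_g gives L₀ (≤ ord 1).
∫: right-multiply L₀ by Dx.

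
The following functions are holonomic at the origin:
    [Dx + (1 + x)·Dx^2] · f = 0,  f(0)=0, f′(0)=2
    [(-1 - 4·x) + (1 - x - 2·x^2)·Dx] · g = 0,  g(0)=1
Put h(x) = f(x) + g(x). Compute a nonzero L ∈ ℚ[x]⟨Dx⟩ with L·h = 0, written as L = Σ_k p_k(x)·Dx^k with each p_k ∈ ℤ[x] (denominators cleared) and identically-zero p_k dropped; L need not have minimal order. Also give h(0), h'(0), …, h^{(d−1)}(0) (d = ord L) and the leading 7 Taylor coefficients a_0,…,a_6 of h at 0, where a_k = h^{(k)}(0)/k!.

L = (-42 - 144·x - 144·x^2 - 96·x^3)·Dx + (-28 - 172·x - 312·x^2 - 328·x^3 - 160·x^4)·Dx^2 + (7 + 14·x - 5·x^2 - 56·x^3 - 76·x^4 - 32·x^5)·Dx^3  (order 3).
h: a_k = 1, 3, 2, 17/3, 21/2, 107/5, 128/3, …
ICs: h(0) = 1, h′(0) = 3, h′′(0) = 4.

f: a_k = 0, 2, -1, 2/3, -1/2, 2/5, -1/3, …
g: a_k = 1, 1, 3, 5, 11, 21, 43, …
h₀=f+g: left-lcm gives L₀, ord ≤ 3.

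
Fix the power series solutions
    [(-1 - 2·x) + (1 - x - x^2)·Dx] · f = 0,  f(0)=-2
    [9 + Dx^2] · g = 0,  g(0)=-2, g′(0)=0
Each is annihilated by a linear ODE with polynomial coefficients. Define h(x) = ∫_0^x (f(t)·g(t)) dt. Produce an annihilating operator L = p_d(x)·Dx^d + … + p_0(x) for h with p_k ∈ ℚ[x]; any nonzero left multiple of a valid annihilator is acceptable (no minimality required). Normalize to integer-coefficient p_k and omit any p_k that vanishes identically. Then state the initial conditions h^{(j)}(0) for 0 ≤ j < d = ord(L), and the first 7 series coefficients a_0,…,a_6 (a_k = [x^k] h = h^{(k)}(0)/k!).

f: a_k = -2, -2, -4, -6, -10, -16, -26, …
g: a_k = -2, 0, 9, 0, -27/4, 0, 81/40, …
f·g: L₀ = L_f ⊗_s L_g, ord ≤ 1·2.
h=∫h₀ ⇒ L = L₀·Dx.
L = (-7 + 9·x + 9·x^2)·Dx + (2 + 4·x)·Dx^2 + (-1 + x + x^2)·Dx^3  (order 3).
h: a_k = 0, 4, 2, -10/3, -3/2, -1/2, -17/12, …
ICs: h(0) = 0, h′(0) = 4, h′′(0) = 4.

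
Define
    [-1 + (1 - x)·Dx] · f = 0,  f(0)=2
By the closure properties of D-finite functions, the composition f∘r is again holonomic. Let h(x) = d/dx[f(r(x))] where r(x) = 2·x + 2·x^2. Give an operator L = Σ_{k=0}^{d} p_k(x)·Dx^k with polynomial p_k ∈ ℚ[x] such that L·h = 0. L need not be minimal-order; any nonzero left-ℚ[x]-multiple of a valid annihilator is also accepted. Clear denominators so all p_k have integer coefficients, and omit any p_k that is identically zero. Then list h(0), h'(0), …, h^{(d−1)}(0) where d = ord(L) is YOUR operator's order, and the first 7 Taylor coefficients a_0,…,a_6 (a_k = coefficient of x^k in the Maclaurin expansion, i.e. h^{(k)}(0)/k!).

L = (6 + 12·x + 12·x^2) + (-1 + 6·x^2 + 4·x^3)·Dx  (order 1).
h: a_k = 4, 24, 96, 352, 1200, 3936, 12544, …
ICs: h(0) = 4.

f: a_k = 2, 2, 2, 2, 2, 2, 2, …
Substitute x→r, Dx→(1/r')Dx; clear ⇒ L₀.
h=h₀': d/dx-closure on L₀ ⇒ L.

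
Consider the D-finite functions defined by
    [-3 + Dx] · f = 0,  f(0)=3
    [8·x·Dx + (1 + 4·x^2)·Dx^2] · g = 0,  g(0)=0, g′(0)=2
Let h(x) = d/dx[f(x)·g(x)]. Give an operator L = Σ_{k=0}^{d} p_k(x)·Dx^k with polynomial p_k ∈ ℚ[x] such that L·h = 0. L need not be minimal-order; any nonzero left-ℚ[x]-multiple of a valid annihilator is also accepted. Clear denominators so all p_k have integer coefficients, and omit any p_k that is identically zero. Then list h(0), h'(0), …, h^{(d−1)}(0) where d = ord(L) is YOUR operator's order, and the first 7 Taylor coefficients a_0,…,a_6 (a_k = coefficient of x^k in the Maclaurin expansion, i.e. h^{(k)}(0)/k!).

f: a_k = 3, 9, 27/2, 27/2, 81/8, 243/40, 243/80, …
g: a_k = 0, 2, 0, -8/3, 0, 32/5, 0, …
Product ⇒ symmetric product L₀, ord ≤ 2.
Differentiate: ansatz ord ≤ ord L₀ ⇒ L.
L = (3 - 144·x + 504·x^2 - 576·x^3 + 432·x^4) + (-10 + 72·x - 240·x^2 + 288·x^3 - 288·x^4)·Dx + (3 - 8·x + 24·x^2 - 32·x^3 + 48·x^4)·Dx^2  (order 2).
h: a_k = 6, 36, 57, 12, 69/4, 405/2, 2973/40, …
ICs: h(0) = 6, h′(0) = 36.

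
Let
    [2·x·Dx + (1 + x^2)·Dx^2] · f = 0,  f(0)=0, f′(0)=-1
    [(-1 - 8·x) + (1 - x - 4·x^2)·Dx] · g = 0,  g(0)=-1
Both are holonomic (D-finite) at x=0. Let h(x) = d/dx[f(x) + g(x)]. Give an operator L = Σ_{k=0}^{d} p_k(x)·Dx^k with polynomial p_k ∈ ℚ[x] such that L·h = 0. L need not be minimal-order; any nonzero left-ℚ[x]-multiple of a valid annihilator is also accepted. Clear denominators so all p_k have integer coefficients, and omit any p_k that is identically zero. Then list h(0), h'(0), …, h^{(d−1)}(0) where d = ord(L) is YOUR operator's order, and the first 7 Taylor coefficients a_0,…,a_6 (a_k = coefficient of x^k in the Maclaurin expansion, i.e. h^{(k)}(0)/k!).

f: a_k = 0, -1, 0, 1/3, 0, -1/5, 0, …
g: a_k = -1, -1, -5, -9, -29, -65, -181, …
h₀=f+g: left-lcm gives L₀, ord ≤ 3.
h₀' ⇒ L via d/dx closure of L₀.
L = (10 - 40·x - 478·x^2 - 864·x^3 - 2496·x^4 - 384·x^6) + (-28 - 246·x - 316·x^2 - 1182·x^3 - 752·x^4 - 2048·x^5 - 48·x^6 - 384·x^7)·Dx + (5 + 8·x + 32·x^2 - 104·x^3 - 197·x^4 - 128·x^5 - 288·x^6 - 16·x^7 - 64·x^8)·Dx^2  (order 2).
h: a_k = -2, -10, -26, -116, -326, -1086, -3086, …
ICs: h(0) = -2, h′(0) = -10.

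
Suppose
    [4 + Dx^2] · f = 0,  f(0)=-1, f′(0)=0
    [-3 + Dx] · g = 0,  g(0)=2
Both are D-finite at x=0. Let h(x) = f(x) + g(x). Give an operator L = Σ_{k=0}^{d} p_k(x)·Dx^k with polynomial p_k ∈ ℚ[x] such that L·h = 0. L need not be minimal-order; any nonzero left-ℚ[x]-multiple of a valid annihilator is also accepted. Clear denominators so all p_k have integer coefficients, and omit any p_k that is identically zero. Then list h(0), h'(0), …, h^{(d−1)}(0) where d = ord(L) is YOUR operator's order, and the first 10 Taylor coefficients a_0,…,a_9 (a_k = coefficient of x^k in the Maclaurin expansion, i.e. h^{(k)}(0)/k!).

f: a_k = -1, 0, 2, 0, -2/3, 0, 4/45, 0, -2/315, 0, …
g: a_k = 2, 6, 9, 9, 27/4, 81/20, 81/40, 243/280, 729/2240, 243/2240, …
f+g: L₀ = lclm(L_f,L_g), ord ≤ 2+1.
L = -12 + 4·Dx - 3·Dx^2 + Dx^3  (order 3).
h: a_k = 1, 6, 11, 9, 73/12, 81/20, 761/360, 243/280, 919/2880, 243/2240, …
ICs: h(0) = 1, h′(0) = 6, h′′(0) = 22.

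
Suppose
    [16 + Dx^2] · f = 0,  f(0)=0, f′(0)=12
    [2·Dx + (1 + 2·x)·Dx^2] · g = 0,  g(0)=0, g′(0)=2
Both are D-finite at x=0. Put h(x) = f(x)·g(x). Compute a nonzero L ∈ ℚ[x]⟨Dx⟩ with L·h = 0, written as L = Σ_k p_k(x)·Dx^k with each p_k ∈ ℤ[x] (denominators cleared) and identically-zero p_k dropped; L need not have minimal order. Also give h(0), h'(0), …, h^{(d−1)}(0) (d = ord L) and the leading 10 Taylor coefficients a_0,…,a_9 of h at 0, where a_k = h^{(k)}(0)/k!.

f: a_k = 0, 12, 0, -32, 0, 128/5, 0, -1024/105, 0, 2048/945, …
g: a_k = 0, 2, -2, 8/3, -4, 32/5, -32/3, 128/7, -32, 512/9, …
Sym-product of L_f,L_g gives L₀ (≤ ord 4).
L = (2688 + 27648·x + 93184·x^2 + 131072·x^3 + 65536·x^4) + (896 + 5888·x + 12288·x^2 + 8192·x^3)·Dx + (408 + 3712·x + 11904·x^2 + 16384·x^3 + 8192·x^4)·Dx^2 + (56 + 368·x + 768·x^2 + 512·x^3)·Dx^3 + (15 + 124·x + 380·x^2 + 512·x^3 + 256·x^4)·Dx^4  (order 4).
h: a_k = 0, 0, 24, -24, -32, 16, 128/3, -256/5, 6656/105, -13184/105, …
ICs: h(0) = 0, h′(0) = 0, h′′(0) = 48, h′′′(0) = -144.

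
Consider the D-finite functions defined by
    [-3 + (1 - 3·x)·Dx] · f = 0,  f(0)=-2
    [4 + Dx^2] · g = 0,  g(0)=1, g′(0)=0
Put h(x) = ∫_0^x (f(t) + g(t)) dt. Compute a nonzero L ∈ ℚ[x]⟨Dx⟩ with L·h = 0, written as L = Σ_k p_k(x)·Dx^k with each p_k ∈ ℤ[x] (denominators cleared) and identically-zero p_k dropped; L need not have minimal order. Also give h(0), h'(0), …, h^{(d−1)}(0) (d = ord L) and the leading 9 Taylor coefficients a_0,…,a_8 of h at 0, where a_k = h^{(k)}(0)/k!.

f: a_k = -2, -6, -18, -54, -162, -486, -1458, -4374, -13122, …
g: a_k = 1, 0, -2, 0, 2/3, 0, -4/45, 0, 2/315, …
f+g: L₀ = lclm(L_f,L_g), ord ≤ 1+2.
h=∫h₀ ⇒ L = L₀·Dx.
L = (348 - 144·x + 216·x^2)·Dx + (-44 + 180·x - 216·x^2 + 216·x^3)·Dx^2 + (87 - 36·x + 54·x^2)·Dx^3 + (-11 + 45·x - 54·x^2 + 54·x^3)·Dx^4  (order 4).
h: a_k = 0, -1, -3, -20/3, -27/2, -484/15, -81, -65614/315, -2187/4, …
ICs: h(0) = 0, h′(0) = -1, h′′(0) = -6, h′′′(0) = -40.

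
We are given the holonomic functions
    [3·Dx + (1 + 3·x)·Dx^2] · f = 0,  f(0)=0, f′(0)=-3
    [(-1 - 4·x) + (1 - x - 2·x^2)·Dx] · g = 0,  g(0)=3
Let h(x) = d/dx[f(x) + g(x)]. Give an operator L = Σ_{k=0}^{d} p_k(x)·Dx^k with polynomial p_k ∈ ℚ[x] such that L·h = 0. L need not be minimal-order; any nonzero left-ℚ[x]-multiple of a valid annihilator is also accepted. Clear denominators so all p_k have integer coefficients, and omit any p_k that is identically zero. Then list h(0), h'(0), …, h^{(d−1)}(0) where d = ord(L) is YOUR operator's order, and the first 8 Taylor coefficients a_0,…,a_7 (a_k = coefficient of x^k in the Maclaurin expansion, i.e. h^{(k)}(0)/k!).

f: a_k = 0, -3, 9/2, -9, 81/4, -243/5, 243/2, -2187/7, …
g: a_k = 3, 3, 9, 15, 33, 63, 129, 255, …
Weyl lclm of L_f,L_g ⇒ L₀ (ord ≤ 3).
Derive L from L₀ (diff closure).
L = (-66 - 270·x - 576·x^2 - 336·x^3 - 288·x^4) + (-4 - 96·x - 492·x^2 - 832·x^3 - 696·x^4 - 480·x^5)·Dx + (3 + 19·x + 25·x^2 - 39·x^3 - 116·x^4 - 164·x^5 - 96·x^6)·Dx^2  (order 2).
h: a_k = 0, 27, 18, 213, 72, 1503, -402, 10665, …
ICs: h(0) = 0, h′(0) = 27.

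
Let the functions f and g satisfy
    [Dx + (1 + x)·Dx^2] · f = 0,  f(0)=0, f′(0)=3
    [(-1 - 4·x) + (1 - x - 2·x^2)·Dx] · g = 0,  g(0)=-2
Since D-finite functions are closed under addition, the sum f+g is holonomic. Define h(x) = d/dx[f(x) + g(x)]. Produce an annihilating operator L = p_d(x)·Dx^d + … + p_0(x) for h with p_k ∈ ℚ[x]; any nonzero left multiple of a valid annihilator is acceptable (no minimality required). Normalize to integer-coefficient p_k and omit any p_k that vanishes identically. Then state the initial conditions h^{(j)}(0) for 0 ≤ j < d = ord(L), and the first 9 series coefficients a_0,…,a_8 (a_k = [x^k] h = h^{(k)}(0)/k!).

f: a_k = 0, 3, -3/2, 1, -3/4, 3/5, -1/2, 3/7, -3/8, …
g: a_k = -2, -2, -6, -10, -22, -42, -86, -170, -342, …
Sum ⇒ L₀ = lclm(L_f,L_g) in ℚ(x)⟨Dx⟩.
h₀' ⇒ L via d/dx closure of L₀.
L = (-42 - 144·x - 144·x^2 - 96·x^3) + (-28 - 172·x - 312·x^2 - 328·x^3 - 160·x^4)·Dx + (7 + 14·x - 5·x^2 - 56·x^3 - 76·x^4 - 32·x^5)·Dx^2  (order 2).
h: a_k = 1, -15, -27, -91, -207, -519, -1187, -2739, -6135, …
ICs: h(0) = 1, h′(0) = -15.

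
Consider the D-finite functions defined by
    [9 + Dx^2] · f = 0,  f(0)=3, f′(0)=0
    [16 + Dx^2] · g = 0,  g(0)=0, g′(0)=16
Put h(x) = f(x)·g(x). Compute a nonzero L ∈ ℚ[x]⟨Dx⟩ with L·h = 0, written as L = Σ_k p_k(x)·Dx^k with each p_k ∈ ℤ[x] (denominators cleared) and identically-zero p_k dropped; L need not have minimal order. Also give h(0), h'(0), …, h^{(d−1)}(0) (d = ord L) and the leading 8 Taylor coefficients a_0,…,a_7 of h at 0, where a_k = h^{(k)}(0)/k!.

L = 49 + 50·Dx^2 + Dx^4  (order 4).
h: a_k = 0, 48, 0, -344, 0, 4202/5, 0, -102943/105, …
ICs: h(0) = 0, h′(0) = 48, h′′(0) = 0, h′′′(0) = -2064.

f: a_k = 3, 0, -27/2, 0, 81/8, 0, -243/80, 0, …
g: a_k = 0, 16, 0, -128/3, 0, 512/15, 0, -4096/315, …
Product ⇒ symmetric product L₀, ord ≤ 4.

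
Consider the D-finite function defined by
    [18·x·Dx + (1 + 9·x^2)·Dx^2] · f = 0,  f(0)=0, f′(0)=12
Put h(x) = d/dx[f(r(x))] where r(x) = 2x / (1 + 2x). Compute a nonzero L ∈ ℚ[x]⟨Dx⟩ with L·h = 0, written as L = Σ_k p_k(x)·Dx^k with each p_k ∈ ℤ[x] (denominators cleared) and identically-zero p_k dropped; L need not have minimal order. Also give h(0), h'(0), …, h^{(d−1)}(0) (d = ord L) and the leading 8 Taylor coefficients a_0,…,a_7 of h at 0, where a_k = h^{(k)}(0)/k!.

f: a_k = 0, 12, 0, -36, 0, 972/5, 0, -8748/7, …
f∘r: x↦r, Dx↦Dx/r' in L_f ⇒ L₀.
h=h₀': d/dx-closure on L₀ ⇒ L.
L = (4 + 80·x) + (1 + 4·x + 40·x^2)·Dx  (order 1).
h: a_k = 24, -96, -576, 6144, -1536, -239616, 1019904, 5505024, …
ICs: h(0) = 24.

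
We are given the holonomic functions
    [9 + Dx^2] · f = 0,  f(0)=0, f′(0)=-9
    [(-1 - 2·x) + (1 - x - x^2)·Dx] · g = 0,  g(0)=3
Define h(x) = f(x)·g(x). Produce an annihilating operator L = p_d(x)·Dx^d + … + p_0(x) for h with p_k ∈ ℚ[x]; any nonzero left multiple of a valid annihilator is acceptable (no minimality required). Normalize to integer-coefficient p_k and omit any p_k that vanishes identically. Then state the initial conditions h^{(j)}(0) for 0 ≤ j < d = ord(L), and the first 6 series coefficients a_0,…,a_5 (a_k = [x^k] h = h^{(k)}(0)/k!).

f: a_k = 0, -9, 0, 27/2, 0, -243/40, …
g: a_k = 3, 3, 6, 9, 15, 24, …
f·g: L₀ = L_f ⊗_s L_g, ord ≤ 2·1.
L = (-7 + 9·x + 9·x^2) + (2 + 4·x)·Dx + (-1 + x + x^2)·Dx^2  (order 2).
h: a_k = 0, -27, -27, -27/2, -81/2, -2889/40, …
ICs: h(0) = 0, h′(0) = -27.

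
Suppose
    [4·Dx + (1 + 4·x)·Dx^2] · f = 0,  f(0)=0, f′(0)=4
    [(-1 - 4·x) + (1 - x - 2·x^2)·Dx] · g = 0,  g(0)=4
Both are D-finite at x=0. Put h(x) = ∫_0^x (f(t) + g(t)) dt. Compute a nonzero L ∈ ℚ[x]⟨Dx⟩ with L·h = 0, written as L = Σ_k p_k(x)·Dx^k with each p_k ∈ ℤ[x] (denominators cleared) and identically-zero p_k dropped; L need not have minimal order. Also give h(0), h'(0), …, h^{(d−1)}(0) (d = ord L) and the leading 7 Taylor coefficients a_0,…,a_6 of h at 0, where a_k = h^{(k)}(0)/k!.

L = (-156 - 624·x - 1440·x^2 - 768·x^3 - 768·x^4)·Dx^2 + (1 - 160·x - 1064·x^2 - 1952·x^3 - 1600·x^4 - 1280·x^5)·Dx^3 + (5 + 39·x + 66·x^2 - 80·x^3 - 240·x^4 - 384·x^5 - 256·x^6)·Dx^4  (order 4).
h: a_k = 0, 4, 4, 4/3, 31/3, -4, 722/15, …
ICs: h(0) = 0, h′(0) = 4, h′′(0) = 8, h′′′(0) = 8.

f: a_k = 0, 4, -8, 64/3, -64, 1024/5, -2048/3, …
g: a_k = 4, 4, 12, 20, 44, 84, 172, …
Sum ⇒ L₀ = lclm(L_f,L_g) in ℚ(x)⟨Dx⟩.
h=∫₀ˣh₀: take L = L₀·Dx.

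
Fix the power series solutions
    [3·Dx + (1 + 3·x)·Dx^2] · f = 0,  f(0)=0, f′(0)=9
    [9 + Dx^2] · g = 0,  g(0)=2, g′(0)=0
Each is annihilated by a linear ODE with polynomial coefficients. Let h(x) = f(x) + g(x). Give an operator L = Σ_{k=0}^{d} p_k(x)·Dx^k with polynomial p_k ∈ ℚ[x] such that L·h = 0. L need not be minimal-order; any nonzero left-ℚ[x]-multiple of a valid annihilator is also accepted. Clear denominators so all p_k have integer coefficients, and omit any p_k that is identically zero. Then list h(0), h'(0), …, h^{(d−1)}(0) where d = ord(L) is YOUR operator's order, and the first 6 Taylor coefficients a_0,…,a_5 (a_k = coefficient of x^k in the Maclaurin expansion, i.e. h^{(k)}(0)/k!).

f: a_k = 0, 9, -27/2, 27, -243/4, 729/5, …
g: a_k = 2, 0, -9, 0, 27/4, 0, …
L₀ := lclm(L_f,L_g); ord L₀ ≤ 2+2.
L = (63 + 54·x + 81·x^2)·Dx + (9 + 45·x + 81·x^2 + 81·x^3)·Dx^2 + (7 + 6·x + 9·x^2)·Dx^3 + (1 + 5·x + 9·x^2 + 9·x^3)·Dx^4  (order 4).
h: a_k = 2, 9, -45/2, 27, -54, 729/5, …
ICs: h(0) = 2, h′(0) = 9, h′′(0) = -45, h′′′(0) = 162.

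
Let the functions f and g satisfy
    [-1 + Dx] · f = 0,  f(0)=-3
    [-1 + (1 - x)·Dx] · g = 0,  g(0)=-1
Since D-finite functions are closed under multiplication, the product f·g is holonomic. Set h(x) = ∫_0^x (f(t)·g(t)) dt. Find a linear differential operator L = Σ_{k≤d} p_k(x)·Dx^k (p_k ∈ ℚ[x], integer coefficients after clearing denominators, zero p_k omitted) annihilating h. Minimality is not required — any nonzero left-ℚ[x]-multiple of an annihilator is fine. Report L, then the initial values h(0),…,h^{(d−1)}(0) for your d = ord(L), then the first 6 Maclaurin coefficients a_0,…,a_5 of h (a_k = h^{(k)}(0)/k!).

f: a_k = -3, -3, -3/2, -1/2, -1/8, -1/40, …
g: a_k = -1, -1, -1, -1, -1, -1, …
Sym-product of L_f,L_g gives L₀ (≤ ord 1).
h=∫₀ˣh₀: take L = L₀·Dx.
L = (2 - x)·Dx + (-1 + x)·Dx^2  (order 2).
h: a_k = 0, 3, 3, 5/2, 2, 13/8, …
ICs: h(0) = 0, h′(0) = 3.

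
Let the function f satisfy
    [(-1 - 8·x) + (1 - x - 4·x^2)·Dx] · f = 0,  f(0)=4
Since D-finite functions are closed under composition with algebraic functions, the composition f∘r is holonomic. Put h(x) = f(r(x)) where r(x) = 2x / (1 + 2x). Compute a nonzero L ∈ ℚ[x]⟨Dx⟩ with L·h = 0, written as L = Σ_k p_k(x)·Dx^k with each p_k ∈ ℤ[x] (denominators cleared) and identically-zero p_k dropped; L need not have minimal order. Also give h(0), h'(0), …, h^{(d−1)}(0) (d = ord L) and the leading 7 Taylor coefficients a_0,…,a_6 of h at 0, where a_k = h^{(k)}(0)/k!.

f: a_k = 4, 4, 20, 36, 116, 260, 724, …
f∘r: x↦r, Dx↦Dx/r' in L_f ⇒ L₀.
L = (2 + 36·x) + (-1 - 4·x + 12·x^2 + 32·x^3)·Dx  (order 1).
h: a_k = 4, 8, 64, 0, 1024, -2048, 20480, …
ICs: h(0) = 4.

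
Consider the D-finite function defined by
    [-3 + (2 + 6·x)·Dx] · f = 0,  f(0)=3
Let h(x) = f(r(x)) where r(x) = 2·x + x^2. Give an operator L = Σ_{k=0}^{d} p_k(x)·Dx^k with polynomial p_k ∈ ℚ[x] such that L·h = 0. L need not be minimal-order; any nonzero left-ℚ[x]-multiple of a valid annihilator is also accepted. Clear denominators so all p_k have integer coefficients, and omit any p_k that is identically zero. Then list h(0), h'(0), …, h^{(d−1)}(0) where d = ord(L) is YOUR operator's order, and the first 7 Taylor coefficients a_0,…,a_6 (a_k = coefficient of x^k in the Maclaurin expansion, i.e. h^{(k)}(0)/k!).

f: a_k = 3, 9/2, -27/8, 81/16, -1215/128, 5103/256, -45927/1024, …
Substitute x→r, Dx→(1/r')Dx; clear ⇒ L₀.
L = (-3 - 3·x) + (1 + 6·x + 3·x^2)·Dx  (order 1).
h: a_k = 3, 9, -9, 27, -189/2, 729/2, -2997/2, …
ICs: h(0) = 3.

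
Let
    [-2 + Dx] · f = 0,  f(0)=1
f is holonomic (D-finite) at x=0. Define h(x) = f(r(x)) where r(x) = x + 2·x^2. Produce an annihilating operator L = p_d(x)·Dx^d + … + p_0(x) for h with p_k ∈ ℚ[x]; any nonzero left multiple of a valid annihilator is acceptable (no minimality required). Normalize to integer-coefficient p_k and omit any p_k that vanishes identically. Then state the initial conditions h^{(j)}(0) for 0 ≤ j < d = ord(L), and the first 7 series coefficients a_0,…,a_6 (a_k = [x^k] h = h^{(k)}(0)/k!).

f: a_k = 1, 2, 2, 4/3, 2/3, 4/15, 4/45, …
h₀=f(r): pull back L_f along r ⇒ L₀.
L = (-2 - 8·x) + Dx  (order 1).
h: a_k = 1, 2, 6, 28/3, 50/3, 108/5, 1324/45, …
ICs: h(0) = 1.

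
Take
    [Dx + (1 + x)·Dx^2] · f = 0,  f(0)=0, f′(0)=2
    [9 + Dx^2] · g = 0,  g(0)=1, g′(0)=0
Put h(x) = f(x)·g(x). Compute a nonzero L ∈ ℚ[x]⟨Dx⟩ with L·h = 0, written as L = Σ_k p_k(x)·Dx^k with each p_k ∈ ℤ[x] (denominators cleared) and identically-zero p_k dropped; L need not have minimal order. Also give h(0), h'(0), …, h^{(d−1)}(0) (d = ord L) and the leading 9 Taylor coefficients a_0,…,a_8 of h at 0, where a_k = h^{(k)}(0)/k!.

L = (2493 + 10854·x + 17091·x^2 + 11664·x^3 + 2916·x^4) + (612 + 1908·x + 1944·x^2 + 648·x^3)·Dx + (592 + 2484·x + 3834·x^2 + 2592·x^3 + 648·x^4)·Dx^2 + (68 + 212·x + 216·x^2 + 72·x^3)·Dx^3 + (35 + 142·x + 215·x^2 + 144·x^3 + 36·x^4)·Dx^4  (order 4).
h: a_k = 0, 2, -1, -25/3, 4, 83/20, -35/24, -361/280, 23/40, …
ICs: h(0) = 0, h′(0) = 2, h′′(0) = -2, h′′′(0) = -50.

f: a_k = 0, 2, -1, 2/3, -1/2, 2/5, -1/3, 2/7, -1/4, …
g: a_k = 1, 0, -9/2, 0, 27/8, 0, -81/80, 0, 729/4480, …
Sym-product of L_f,L_g gives L₀ (≤ ord 4).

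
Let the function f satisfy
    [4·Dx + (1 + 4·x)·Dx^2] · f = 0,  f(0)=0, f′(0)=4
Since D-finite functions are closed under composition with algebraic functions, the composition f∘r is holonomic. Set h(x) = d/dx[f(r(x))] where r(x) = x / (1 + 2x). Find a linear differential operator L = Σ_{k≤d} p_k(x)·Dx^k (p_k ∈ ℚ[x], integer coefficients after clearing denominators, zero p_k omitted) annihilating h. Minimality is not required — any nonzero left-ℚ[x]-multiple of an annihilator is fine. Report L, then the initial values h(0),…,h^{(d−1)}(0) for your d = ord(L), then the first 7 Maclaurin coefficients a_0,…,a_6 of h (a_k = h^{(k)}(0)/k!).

f: a_k = 0, 4, -8, 64/3, -64, 1024/5, -2048/3, …
f∘r: x↦r, Dx↦Dx/r' in L_f ⇒ L₀.
h=h₀': d/dx-closure on L₀ ⇒ L.
L = (8 + 24·x) + (1 + 8·x + 12·x^2)·Dx  (order 1).
h: a_k = 4, -32, 208, -1280, 7744, -46592, 279808, …
ICs: h(0) = 4.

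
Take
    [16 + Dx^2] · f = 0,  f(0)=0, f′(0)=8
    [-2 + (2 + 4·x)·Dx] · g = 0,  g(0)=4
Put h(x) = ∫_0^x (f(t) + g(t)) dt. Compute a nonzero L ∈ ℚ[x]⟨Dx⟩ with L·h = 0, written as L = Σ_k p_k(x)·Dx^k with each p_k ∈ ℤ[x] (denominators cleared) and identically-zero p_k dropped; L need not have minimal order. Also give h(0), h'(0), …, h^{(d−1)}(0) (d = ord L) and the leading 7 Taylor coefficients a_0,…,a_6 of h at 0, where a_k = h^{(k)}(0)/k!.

L = (-304 - 1024·x - 1024·x^2)·Dx + (240 + 1504·x + 3072·x^2 + 2048·x^3)·Dx^2 + (-19 - 64·x - 64·x^2)·Dx^3 + (15 + 94·x + 192·x^2 + 128·x^3)·Dx^4  (order 4).
h: a_k = 0, 4, 6, -2/3, -29/6, -1/2, 617/180, …
ICs: h(0) = 0, h′(0) = 4, h′′(0) = 12, h′′′(0) = -4.

f: a_k = 0, 8, 0, -64/3, 0, 256/15, 0, …
g: a_k = 4, 4, -2, 2, -5/2, 7/2, -21/4, …
Weyl lclm of L_f,L_g ⇒ L₀ (ord ≤ 3).
Integrate: L := L₀·Dx.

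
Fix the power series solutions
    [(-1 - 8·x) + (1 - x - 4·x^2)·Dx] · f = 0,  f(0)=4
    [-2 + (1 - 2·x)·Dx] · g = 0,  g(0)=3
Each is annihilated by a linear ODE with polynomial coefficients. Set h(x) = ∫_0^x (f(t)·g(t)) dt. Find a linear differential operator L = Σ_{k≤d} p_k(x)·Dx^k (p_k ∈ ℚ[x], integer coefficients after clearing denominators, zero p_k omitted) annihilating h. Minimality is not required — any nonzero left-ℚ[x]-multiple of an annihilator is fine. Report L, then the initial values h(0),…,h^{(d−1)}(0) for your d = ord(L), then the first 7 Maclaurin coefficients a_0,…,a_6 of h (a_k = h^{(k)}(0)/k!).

L = (-3 - 4·x + 24·x^2)·Dx + (1 - 3·x - 2·x^2 + 8·x^3)·Dx^2  (order 2).
h: a_k = 0, 12, 18, 44, 93, 1092/5, 494, …
ICs: h(0) = 0, h′(0) = 12.

f: a_k = 4, 4, 20, 36, 116, 260, 724, …
g: a_k = 3, 6, 12, 24, 48, 96, 192, …
Sym-product of L_f,L_g gives L₀ (≤ ord 1).
∫: right-multiply L₀ by Dx.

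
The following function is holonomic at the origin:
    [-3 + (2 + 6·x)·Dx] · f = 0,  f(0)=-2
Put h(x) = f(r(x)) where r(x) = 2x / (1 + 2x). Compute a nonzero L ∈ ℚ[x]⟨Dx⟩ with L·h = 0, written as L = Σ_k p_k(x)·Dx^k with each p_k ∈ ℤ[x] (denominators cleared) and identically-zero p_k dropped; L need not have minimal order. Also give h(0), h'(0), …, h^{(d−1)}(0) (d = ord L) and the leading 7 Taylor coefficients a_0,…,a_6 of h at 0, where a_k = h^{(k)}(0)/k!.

f: a_k = -2, -3, 9/4, -27/8, 405/64, -1701/128, 15309/512, …
Substitute x→r, Dx→(1/r')Dx; clear ⇒ L₀.
L = -3 + (1 + 10·x + 16·x^2)·Dx  (order 1).
h: a_k = -2, -6, 21, -87, 1677/4, -9069/4, 106305/8, …
ICs: h(0) = -2.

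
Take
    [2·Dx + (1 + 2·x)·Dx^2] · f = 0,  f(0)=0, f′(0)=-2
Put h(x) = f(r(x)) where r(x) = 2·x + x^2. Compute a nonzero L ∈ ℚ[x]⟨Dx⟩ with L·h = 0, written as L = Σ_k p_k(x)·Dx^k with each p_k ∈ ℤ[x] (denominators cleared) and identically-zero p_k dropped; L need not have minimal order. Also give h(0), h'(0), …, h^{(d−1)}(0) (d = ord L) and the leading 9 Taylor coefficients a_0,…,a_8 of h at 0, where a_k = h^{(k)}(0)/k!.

L = (3 + 4·x + 2·x^2)·Dx + (1 + 5·x + 6·x^2 + 2·x^3)·Dx^2  (order 2).
h: a_k = 0, -4, 6, -40/3, 34, -464/5, 264, -5408/7, 2308, …
ICs: h(0) = 0, h′(0) = -4.

f: a_k = 0, -2, 2, -8/3, 4, -32/5, 32/3, -128/7, 32, …
Substitute x→r, Dx→(1/r')Dx; clear ⇒ L₀.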